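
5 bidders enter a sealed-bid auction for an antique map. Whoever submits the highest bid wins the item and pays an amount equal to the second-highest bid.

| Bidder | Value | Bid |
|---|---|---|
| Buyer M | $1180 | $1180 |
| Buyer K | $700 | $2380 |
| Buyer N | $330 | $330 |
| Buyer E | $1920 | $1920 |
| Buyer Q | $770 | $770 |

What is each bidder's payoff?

Ranking the bids: Buyer K $2380; Buyer E $1920; Buyer M $1180; Buyer Q $770; Buyer N $330.
Buyer K has the top bid and wins; the price is the second-highest bid, $1920.
Buyer K's payoff = $700 − $1920 = -$1220. All other bidders lose, so their payoff is 0.

Buyer M $0, Buyer K -$1220, Buyer N $0, Buyer E $0, Buyer Q $0.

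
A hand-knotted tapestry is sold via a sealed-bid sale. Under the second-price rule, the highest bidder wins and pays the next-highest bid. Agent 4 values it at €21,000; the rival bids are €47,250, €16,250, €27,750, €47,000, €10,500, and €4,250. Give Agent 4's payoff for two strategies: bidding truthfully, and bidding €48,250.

Truthful: €0; alternative: -€26,250.

The highest competing bid is €47,250.
Bidding truthfully at €21,000: the top bid is €47,250 (a rival), so Agent 4 loses. Payoff = €0.
Bidding €48,250: Agent 4 has the top bid, wins, and pays the second-highest bid €47,250. Payoff = €21,000 − €47,250 = -€26,250.
Deviating from a truthful bid can only lose payoff in a second-price auction — never gain.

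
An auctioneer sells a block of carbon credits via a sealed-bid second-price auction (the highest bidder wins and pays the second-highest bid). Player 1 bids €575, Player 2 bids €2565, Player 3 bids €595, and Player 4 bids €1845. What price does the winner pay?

€1845

Ordered from highest: Player 2 €2565; Player 4 €1845; Player 3 €595; Player 1 €575.
Player 2 is the highest bidder, so Player 2 wins.
Under the second-price rule, the price is the second-highest bid: €1845.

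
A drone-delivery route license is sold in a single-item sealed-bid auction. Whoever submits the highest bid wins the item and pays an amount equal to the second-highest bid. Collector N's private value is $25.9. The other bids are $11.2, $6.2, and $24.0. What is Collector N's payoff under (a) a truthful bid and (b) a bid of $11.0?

Truthful: $1.9; alternative: $0.0.

The highest competing bid is $24.0.
Bidding truthfully at $25.9: Collector N has the top bid, wins, and pays the second-highest bid $24.0. Payoff = $25.9 − $24.0 = $1.9.
Bidding $11.0: the top bid is $24.0 (a rival), so Collector N loses. Payoff = $0.0.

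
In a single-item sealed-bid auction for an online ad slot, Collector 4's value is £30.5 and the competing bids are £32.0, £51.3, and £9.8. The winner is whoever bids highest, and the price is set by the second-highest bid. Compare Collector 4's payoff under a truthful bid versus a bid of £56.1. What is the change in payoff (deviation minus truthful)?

-£20.8

The highest competing bid is £51.3.
Bidding truthfully at £30.5: the top bid is £51.3 (a rival), so Collector 4 loses. Payoff = £0.0.
Bidding £56.1: Collector 4 has the top bid, wins, and pays the second-highest bid £51.3. Payoff = £30.5 − £51.3 = -£20.8.
Change = -£20.8 − £0.0 = -£20.8.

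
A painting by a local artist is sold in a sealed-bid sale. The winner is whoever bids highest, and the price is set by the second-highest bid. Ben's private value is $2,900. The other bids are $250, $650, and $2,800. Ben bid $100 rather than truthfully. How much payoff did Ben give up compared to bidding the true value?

The highest competing bid is $2,800.
Bidding truthfully at $2,900: Ben has the top bid, wins, and pays the second-highest bid $2,800. Payoff = $2,900 − $2,800 = $100.
Bidding $100: the top bid is $2,800 (a rival), so Ben loses. Payoff = $0.
Regret = truthful payoff − actual payoff = $100 − $0 = $100.
This is the dominant-strategy logic: truthful bidding weakly beats any alternative.

Payoff forgone: $100.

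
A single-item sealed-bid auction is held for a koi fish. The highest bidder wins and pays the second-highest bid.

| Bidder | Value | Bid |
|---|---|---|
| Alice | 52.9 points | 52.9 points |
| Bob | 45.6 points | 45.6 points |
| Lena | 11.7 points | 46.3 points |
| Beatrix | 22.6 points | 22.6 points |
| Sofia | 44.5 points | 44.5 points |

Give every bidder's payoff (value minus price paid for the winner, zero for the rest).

Sorted high to low: Alice 52.9 points, then Lena 46.3 points, then Bob 45.6 points, then Sofia 44.5 points, then Beatrix 22.6 points.
Alice has the top bid and wins; the price is the second-highest bid, 46.3 points.
Alice's payoff = 52.9 points − 46.3 points = 6.6 points. All other bidders lose, so their payoff is 0.

Payoffs: Alice 6.6 points, Bob 0.0 points, Lena 0.0 points, Beatrix 0.0 points, Sofia 0.0 points.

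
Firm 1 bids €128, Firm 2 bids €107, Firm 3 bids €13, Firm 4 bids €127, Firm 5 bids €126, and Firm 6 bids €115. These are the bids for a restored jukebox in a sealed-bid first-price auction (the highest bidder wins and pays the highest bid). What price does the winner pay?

Ordered from highest: Firm 1 €128 > Firm 4 €127 > Firm 5 €126 > Firm 6 €115 > Firm 2 €107 > Firm 3 €13.
Firm 1 is the highest bidder, so Firm 1 wins.
Under the first-price rule, the price is the highest bid: €128.

€128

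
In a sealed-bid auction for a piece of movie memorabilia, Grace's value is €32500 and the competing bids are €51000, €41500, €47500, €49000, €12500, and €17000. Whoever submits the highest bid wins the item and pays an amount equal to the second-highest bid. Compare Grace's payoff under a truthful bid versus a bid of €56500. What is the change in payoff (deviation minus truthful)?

Change in payoff: -€18500.

The highest competing bid is €51000.
Bidding truthfully at €32500: the top bid is €51000 (a rival), so Grace loses. Payoff = €0.
Bidding €56500: Grace has the top bid, wins, and pays the second-highest bid €51000. Payoff = €32500 − €51000 = -€18500.
Change = -€18500 − €0 = -€18500.
Deviating from a truthful bid can only lose payoff in a second-price auction — never gain.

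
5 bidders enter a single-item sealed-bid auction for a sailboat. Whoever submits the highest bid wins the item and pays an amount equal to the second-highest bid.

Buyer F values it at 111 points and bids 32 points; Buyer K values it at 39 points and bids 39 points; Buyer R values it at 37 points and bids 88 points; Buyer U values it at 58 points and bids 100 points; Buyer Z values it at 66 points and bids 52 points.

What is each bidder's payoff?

Ordered from highest: Buyer U 100 points, then Buyer R 88 points, then Buyer Z 52 points, then Buyer K 39 points, then Buyer F 32 points.
Buyer U has the top bid and wins; the price is the second-highest bid, 88 points.
Buyer U's payoff = 58 points − 88 points = -30 points. All other bidders lose, so their payoff is 0.

Payoffs: Buyer F 0 points, Buyer K 0 points, Buyer R 0 points, Buyer U -30 points, Buyer Z 0 points.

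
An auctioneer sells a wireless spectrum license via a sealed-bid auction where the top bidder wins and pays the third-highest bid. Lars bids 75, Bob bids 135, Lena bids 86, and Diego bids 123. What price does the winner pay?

Bids in descending order: Bob 135, then Diego 123, then Lena 86, then Lars 75.
Bob is the highest bidder, so Bob wins.
Under the third-price rule, the price is the third-highest bid: 86.

86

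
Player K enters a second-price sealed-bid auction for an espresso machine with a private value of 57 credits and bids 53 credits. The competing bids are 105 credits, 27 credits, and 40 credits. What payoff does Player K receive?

Highest competing bid: 105 credits.
Player K's bid 53 credits is not the highest, so Player K loses, pays nothing, and earns zero payoff.

Player K's payoff: 0 credits.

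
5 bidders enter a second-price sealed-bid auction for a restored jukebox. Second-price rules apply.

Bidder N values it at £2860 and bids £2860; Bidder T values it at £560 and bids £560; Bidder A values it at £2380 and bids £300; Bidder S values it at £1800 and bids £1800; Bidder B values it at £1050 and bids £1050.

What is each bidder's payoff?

Ranking the bids: Bidder N £2860; Bidder S £1800; Bidder B £1050; Bidder T £560; Bidder A £300.
Bidder N has the top bid and wins; the price is the second-highest bid, £1800.
Bidder N's payoff = £2860 − £1800 = £1060. All other bidders lose, so their payoff is 0.

Bidder N £1060, Bidder T £0, Bidder A £0, Bidder S £0, Bidder B £0.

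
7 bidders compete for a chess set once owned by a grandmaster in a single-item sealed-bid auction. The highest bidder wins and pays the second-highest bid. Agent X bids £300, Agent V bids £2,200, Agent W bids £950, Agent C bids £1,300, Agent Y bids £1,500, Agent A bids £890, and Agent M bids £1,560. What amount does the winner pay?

Bids in descending order: Agent V £2,200 > Agent M £1,560 > Agent Y £1,500 > Agent C £1,300 > Agent W £950 > Agent A £890 > Agent X £300.
Agent V has the highest bid, so Agent V wins.
The second-highest bid is £1,560, so that is what Agent V pays.

The winner pays £1,560.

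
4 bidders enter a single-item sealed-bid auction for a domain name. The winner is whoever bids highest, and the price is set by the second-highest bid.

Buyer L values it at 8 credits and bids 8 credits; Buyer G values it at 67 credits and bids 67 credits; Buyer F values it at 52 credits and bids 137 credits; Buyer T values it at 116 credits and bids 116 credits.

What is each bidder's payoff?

Sorted high to low: Buyer F 137 credits, then Buyer T 116 credits, then Buyer G 67 credits, then Buyer L 8 credits.
Buyer F has the top bid and wins; the price is the second-highest bid, 116 credits.
Buyer F's payoff = 52 credits − 116 credits = -64 credits. All other bidders lose, so their payoff is 0.

Payoffs: Buyer L 0 credits, Buyer G 0 credits, Buyer F -64 credits, Buyer T 0 credits.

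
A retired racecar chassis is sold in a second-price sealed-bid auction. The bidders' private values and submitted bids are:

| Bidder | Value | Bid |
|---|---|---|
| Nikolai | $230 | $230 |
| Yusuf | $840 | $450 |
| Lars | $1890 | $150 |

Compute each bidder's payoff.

Nikolai $0, Yusuf $610, Lars $0.

Sorted high to low: Yusuf $450; Nikolai $230; Lars $150.
Yusuf has the top bid and wins; the price is the second-highest bid, $230.
Yusuf's payoff = $840 − $230 = $610. All other bidders lose, so their payoff is 0.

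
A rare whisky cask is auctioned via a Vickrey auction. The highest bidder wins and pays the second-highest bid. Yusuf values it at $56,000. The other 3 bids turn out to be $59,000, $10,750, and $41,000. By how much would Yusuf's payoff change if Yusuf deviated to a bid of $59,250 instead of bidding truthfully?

The highest competing bid is $59,000.
Bidding truthfully at $56,000: the top bid is $59,000 (a rival), so Yusuf loses. Payoff = $0.
Bidding $59,250: Yusuf has the top bid, wins, and pays the second-highest bid $59,000. Payoff = $56,000 − $59,000 = -$3,000.
Change = -$3,000 − $0 = -$3,000.
Deviating from a truthful bid can only lose payoff in a second-price auction — never gain.

-$3,000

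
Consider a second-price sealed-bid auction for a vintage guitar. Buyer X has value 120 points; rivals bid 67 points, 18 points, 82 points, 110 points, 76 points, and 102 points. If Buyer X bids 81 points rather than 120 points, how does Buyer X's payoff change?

-10 points

The highest competing bid is 110 points.
Bidding truthfully at 120 points: Buyer X has the top bid, wins, and pays the second-highest bid 110 points. Payoff = 120 points − 110 points = 10 points.
Bidding 81 points: the top bid is 110 points (a rival), so Buyer X loses. Payoff = 0 points.
Change = 0 points − 10 points = -10 points.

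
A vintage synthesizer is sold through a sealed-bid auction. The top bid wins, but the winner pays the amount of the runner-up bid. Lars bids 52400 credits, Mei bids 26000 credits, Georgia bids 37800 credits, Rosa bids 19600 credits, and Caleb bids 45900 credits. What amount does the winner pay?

45900 credits

Sorted high to low: Lars 52400 credits; Caleb 45900 credits; Georgia 37800 credits; Mei 26000 credits; Rosa 19600 credits.
Lars has the highest bid, so Lars wins.
The second-highest bid is 45900 credits, so that is what Lars pays.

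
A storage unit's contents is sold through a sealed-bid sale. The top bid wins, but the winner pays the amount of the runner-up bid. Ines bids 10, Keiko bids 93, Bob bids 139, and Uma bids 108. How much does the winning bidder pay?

108

Sorted high to low: Bob 139; Uma 108; Keiko 93; Ines 10.
Bob has the highest bid, so Bob wins.
The second-highest bid is 108, so that is what Bob pays.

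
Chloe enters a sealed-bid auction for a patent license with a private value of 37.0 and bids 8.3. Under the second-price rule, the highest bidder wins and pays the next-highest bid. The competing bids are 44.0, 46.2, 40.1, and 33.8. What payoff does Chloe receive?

Highest competing bid: 46.2.
Chloe's bid 8.3 is not the highest, so Chloe loses, pays nothing, and earns zero payoff.

Payoff = 0.0.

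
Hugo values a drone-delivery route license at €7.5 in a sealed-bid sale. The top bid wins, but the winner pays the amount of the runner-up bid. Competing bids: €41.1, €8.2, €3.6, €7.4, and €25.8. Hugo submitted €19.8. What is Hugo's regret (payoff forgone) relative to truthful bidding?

Payoff forgone: €0.0.

The highest competing bid is €41.1.
Bidding truthfully at €7.5: the top bid is €41.1 (a rival), so Hugo loses. Payoff = €0.0.
Bidding €19.8: the top bid is €41.1 (a rival), so Hugo loses. Payoff = €0.0.
Regret = truthful payoff − actual payoff = €0.0 − €0.0 = €0.0.
The bid only affects whether you win, not the price — here both bids land on the same side of the top rival bid, so the deviation is payoff-neutral.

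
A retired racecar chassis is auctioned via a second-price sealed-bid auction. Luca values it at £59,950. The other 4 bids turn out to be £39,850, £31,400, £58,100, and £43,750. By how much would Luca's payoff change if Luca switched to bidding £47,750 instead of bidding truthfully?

Change in payoff: -£1,850.

The highest competing bid is £58,100.
Bidding truthfully at £59,950: Luca has the top bid, wins, and pays the second-highest bid £58,100. Payoff = £59,950 − £58,100 = £1,850.
Bidding £47,750: the top bid is £58,100 (a rival), so Luca loses. Payoff = £0.
Change = £0 − £1,850 = -£1,850.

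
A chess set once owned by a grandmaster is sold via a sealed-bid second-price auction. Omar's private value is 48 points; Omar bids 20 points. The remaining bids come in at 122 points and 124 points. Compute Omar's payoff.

Payoff = 0 points.

Highest competing bid: 124 points.
Omar's bid 20 points is not the highest, so Omar loses, pays nothing, and earns zero payoff.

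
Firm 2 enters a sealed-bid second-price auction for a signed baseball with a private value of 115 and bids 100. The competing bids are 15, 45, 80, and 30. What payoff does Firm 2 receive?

Highest competing bid: 80.
Firm 2's bid 100 is the highest overall, so Firm 2 wins and pays the second-highest bid, 80.
Payoff = value − price = 115 − 80 = 35.

35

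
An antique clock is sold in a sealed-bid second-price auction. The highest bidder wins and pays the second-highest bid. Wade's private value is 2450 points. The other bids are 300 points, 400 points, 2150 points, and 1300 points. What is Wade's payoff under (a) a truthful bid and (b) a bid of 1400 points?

The highest competing bid is 2150 points.
Bidding truthfully at 2450 points: Wade has the top bid, wins, and pays the second-highest bid 2150 points. Payoff = 2450 points − 2150 points = 300 points.
Bidding 1400 points: the top bid is 2150 points (a rival), so Wade loses. Payoff = 0 points.
Deviating from a truthful bid can only lose payoff in a second-price auction — never gain.

(a) 300 points  (b) 0 points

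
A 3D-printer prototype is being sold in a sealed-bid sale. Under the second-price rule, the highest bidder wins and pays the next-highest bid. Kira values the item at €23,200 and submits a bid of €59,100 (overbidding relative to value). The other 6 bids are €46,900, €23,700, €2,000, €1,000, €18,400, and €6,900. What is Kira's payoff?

Kira's payoff: -€23,700.

Highest competing bid: €46,900.
Kira's bid €59,100 is the highest overall, so Kira wins and pays the second-highest bid, €46,900.
Payoff = value − price = €23,200 − €46,900 = -€23,700.
Overbidding won the item at a price above value — truthful bidding would have avoided this loss.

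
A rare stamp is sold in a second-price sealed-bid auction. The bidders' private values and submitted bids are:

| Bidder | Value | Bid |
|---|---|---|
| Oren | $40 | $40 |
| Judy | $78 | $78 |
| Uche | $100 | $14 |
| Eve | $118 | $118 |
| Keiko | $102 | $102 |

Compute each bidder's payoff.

Oren $0, Judy $0, Uche $0, Eve $16, Keiko $0.

Sorted high to low: Eve $118 > Keiko $102 > Judy $78 > Oren $40 > Uche $14.
Eve has the top bid and wins; the price is the second-highest bid, $102.
Eve's payoff = $118 − $102 = $16. All other bidders lose, so their payoff is 0.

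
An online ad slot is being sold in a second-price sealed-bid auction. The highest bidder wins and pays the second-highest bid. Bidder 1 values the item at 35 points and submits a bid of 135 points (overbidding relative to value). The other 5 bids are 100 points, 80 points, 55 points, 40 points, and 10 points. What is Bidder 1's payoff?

The bidder's payoff: -65 points.

Highest competing bid: 100 points.
Bidder 1's bid 135 points is the highest overall, so Bidder 1 wins and pays the second-highest bid, 100 points.
Payoff = value − price = 35 points − 100 points = -65 points.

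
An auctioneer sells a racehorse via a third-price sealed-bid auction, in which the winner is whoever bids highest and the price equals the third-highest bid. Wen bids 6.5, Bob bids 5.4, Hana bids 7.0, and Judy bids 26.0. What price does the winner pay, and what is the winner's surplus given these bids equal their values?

Price 6.5; surplus 19.5.

Ranking the bids: Judy 26.0, then Hana 7.0, then Wen 6.5, then Bob 5.4.
Judy is the highest bidder, so Judy wins.
Under the third-price rule, the price is the third-highest bid: 6.5.
Surplus = 26.0 − 6.5 = 19.5.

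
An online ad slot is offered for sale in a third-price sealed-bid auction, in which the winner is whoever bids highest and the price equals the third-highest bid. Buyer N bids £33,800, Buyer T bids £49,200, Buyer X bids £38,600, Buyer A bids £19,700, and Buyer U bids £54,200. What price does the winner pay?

Ordered from highest: Buyer U £54,200 > Buyer T £49,200 > Buyer X £38,600 > Buyer N £33,800 > Buyer A £19,700.
Buyer U is the highest bidder, so Buyer U wins.
Under the third-price rule, the price is the third-highest bid: £38,600.

The winner pays £38,600.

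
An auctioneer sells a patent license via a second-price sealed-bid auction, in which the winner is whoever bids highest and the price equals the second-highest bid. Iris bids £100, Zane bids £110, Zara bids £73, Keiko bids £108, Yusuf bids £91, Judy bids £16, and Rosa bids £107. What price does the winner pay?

Sorted high to low: Zane £110; Keiko £108; Rosa £107; Iris £100; Yusuf £91; Zara £73; Judy £16.
Zane is the highest bidder, so Zane wins.
Under the second-price rule, the price is the second-highest bid: £108.

The winner pays £108.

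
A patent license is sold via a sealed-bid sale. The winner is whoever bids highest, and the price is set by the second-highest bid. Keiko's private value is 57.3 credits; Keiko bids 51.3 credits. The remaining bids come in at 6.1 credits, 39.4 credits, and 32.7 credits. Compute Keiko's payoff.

Keiko's payoff: 17.9 credits.

Highest competing bid: 39.4 credits.
Keiko's bid 51.3 credits is the highest overall, so Keiko wins and pays the second-highest bid, 39.4 credits.
Payoff = value − price = 57.3 credits − 39.4 credits = 17.9 credits.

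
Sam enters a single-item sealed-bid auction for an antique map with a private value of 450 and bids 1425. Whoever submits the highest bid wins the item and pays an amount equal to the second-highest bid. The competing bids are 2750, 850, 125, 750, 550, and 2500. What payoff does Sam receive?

0

Highest competing bid: 2750.
Sam's bid 1425 is not the highest, so Sam loses, pays nothing, and earns zero payoff.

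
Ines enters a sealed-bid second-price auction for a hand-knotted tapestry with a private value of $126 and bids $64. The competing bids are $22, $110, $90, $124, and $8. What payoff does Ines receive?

Highest competing bid: $124.
Ines's bid $64 is not the highest, so Ines loses, pays nothing, and earns zero payoff.

Payoff = $0.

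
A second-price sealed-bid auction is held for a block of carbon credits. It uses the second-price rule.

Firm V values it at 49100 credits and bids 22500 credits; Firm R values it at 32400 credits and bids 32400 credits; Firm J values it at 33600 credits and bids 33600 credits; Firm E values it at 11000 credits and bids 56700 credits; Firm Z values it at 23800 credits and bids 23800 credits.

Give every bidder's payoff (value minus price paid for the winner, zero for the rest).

Firm V 0 credits, Firm R 0 credits, Firm J 0 credits, Firm E -22600 credits, Firm Z 0 credits.

Ranking the bids: Firm E 56700 credits > Firm J 33600 credits > Firm R 32400 credits > Firm Z 23800 credits > Firm V 22500 credits.
Firm E has the top bid and wins; the price is the second-highest bid, 33600 credits.
Firm E's payoff = 11000 credits − 33600 credits = -22600 credits. All other bidders lose, so their payoff is 0.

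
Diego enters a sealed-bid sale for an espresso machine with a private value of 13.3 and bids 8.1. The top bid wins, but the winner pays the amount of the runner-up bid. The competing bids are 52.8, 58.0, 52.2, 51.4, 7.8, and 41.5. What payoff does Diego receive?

Payoff = 0.0.

Highest competing bid: 58.0.
Diego's bid 8.1 is not the highest, so Diego loses, pays nothing, and earns zero payoff.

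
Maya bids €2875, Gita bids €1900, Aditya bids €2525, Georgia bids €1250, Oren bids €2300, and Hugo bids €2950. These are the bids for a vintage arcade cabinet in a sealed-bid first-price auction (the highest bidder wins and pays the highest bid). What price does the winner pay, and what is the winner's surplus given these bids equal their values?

Bids in descending order: Hugo €2950 > Maya €2875 > Aditya €2525 > Oren €2300 > Gita €1900 > Georgia €1250.
Hugo is the highest bidder, so Hugo wins.
Under the first-price rule, the price is the highest bid: €2950.
Surplus = €2950 − €2950 = €0.

Price €2950; surplus €0.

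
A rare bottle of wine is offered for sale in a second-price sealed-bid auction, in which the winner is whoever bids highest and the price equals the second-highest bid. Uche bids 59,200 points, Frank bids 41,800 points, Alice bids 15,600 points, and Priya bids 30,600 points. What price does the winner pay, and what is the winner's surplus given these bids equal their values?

Bids in descending order: Uche 59,200 points; Frank 41,800 points; Priya 30,600 points; Alice 15,600 points.
Uche is the highest bidder, so Uche wins.
Under the second-price rule, the price is the second-highest bid: 41,800 points.
Surplus = 59,200 points − 41,800 points = 17,400 points.

The winner pays 41,800 points for a surplus of 17,400 points.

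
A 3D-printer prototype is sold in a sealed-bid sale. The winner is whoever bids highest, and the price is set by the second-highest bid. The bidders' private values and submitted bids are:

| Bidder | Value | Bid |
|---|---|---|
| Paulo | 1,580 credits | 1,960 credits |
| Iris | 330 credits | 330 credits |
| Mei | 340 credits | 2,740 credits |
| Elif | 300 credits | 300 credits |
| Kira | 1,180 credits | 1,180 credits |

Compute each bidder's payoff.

Payoffs: Paulo 0 credits, Iris 0 credits, Mei -1,620 credits, Elif 0 credits, Kira 0 credits.

Sorted high to low: Mei 2,740 credits > Paulo 1,960 credits > Kira 1,180 credits > Iris 330 credits > Elif 300 credits.
Mei has the top bid and wins; the price is the second-highest bid, 1,960 credits.
Mei's payoff = 340 credits − 1,960 credits = -1,620 credits. All other bidders lose, so their payoff is 0.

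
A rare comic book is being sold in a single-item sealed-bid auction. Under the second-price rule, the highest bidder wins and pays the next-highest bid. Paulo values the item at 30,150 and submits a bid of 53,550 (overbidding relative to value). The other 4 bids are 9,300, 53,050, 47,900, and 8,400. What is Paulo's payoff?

Highest competing bid: 53,050.
Paulo's bid 53,550 is the highest overall, so Paulo wins and pays the second-highest bid, 53,050.
Payoff = value − price = 30,150 − 53,050 = -22,900.

Paulo's payoff: -22,900.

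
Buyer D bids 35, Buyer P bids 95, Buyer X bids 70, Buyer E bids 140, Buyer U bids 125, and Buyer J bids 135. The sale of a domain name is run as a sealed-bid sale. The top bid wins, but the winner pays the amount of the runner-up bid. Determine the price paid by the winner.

Ordered from highest: Buyer E 140, then Buyer J 135, then Buyer U 125, then Buyer P 95, then Buyer X 70, then Buyer D 35.
Buyer E has the highest bid, so Buyer E wins.
The second-highest bid is 135, so that is what Buyer E pays.

The winner pays 135.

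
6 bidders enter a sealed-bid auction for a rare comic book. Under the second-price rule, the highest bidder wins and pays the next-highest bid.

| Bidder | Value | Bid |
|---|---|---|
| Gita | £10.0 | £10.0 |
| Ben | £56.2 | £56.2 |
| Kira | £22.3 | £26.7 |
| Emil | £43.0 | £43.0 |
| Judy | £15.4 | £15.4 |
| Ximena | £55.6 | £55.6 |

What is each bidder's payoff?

Gita £0.0, Ben £0.6, Kira £0.0, Emil £0.0, Judy £0.0, Ximena £0.0.

Bids in descending order: Ben £56.2; Ximena £55.6; Emil £43.0; Kira £26.7; Judy £15.4; Gita £10.0.
Ben has the top bid and wins; the price is the second-highest bid, £55.6.
Ben's payoff = £56.2 − £55.6 = £0.6. All other bidders lose, so their payoff is 0.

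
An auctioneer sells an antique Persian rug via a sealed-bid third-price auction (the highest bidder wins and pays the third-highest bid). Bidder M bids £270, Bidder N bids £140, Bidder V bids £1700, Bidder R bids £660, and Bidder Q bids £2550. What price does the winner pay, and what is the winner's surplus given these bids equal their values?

Sorted high to low: Bidder Q £2550 > Bidder V £1700 > Bidder R £660 > Bidder M £270 > Bidder N £140.
Bidder Q is the highest bidder, so Bidder Q wins.
Under the third-price rule, the price is the third-highest bid: £660.
Surplus = £2550 − £660 = £1890.

Price £660; surplus £1890.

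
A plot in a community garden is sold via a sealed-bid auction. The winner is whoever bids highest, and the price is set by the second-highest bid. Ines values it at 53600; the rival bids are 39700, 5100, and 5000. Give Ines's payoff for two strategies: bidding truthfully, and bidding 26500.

Truthful: 13900; alternative: 0.

The highest competing bid is 39700.
Bidding truthfully at 53600: Ines has the top bid, wins, and pays the second-highest bid 39700. Payoff = 53600 − 39700 = 13900.
Bidding 26500: the top bid is 39700 (a rival), so Ines loses. Payoff = 0.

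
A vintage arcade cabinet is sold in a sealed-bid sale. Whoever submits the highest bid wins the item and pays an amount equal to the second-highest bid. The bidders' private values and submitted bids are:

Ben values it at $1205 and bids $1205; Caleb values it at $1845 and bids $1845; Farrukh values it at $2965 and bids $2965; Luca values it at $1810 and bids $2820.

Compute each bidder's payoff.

Ben $0, Caleb $0, Farrukh $145, Luca $0.

Sorted high to low: Farrukh $2965; Luca $2820; Caleb $1845; Ben $1205.
Farrukh has the top bid and wins; the price is the second-highest bid, $2820.
Farrukh's payoff = $2965 − $2820 = $145. All other bidders lose, so their payoff is 0.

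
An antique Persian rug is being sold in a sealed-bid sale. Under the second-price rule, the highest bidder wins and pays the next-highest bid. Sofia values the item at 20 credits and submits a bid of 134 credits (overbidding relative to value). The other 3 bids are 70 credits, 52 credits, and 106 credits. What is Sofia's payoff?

Highest competing bid: 106 credits.
Sofia's bid 134 credits is the highest overall, so Sofia wins and pays the second-highest bid, 106 credits.
Payoff = value − price = 20 credits − 106 credits = -86 credits.
Overbidding won the item at a price above value — truthful bidding would have avoided this loss.

Payoff = -86 credits.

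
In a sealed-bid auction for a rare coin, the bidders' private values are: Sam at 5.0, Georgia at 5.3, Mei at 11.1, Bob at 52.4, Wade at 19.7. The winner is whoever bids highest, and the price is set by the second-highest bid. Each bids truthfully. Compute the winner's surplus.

32.7

Sorted high to low: Bob 52.4, then Wade 19.7, then Mei 11.1, then Georgia 5.3, then Sam 5.0.
Bob wins with the top bid and pays the second-highest, 19.7.
Surplus = 52.4 − 19.7 = 32.7.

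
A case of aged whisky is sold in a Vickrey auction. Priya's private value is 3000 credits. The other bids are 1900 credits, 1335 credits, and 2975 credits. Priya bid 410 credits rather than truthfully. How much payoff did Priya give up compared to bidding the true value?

25 credits

The highest competing bid is 2975 credits.
Bidding truthfully at 3000 credits: Priya has the top bid, wins, and pays the second-highest bid 2975 credits. Payoff = 3000 credits − 2975 credits = 25 credits.
Bidding 410 credits: the top bid is 2975 credits (a rival), so Priya loses. Payoff = 0 credits.
Regret = truthful payoff − actual payoff = 25 credits − 0 credits = 25 credits.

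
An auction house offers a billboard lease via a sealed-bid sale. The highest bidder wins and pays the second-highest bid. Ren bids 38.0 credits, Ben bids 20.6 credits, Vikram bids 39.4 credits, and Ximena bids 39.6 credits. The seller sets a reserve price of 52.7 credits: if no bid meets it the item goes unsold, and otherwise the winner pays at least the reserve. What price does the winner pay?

Ranking the bids: Ximena 39.6 credits, then Vikram 39.4 credits, then Ren 38.0 credits, then Ben 20.6 credits.
The top bid 39.6 credits is below the reserve 52.7 credits, so the item goes unsold and nothing is paid.

unsold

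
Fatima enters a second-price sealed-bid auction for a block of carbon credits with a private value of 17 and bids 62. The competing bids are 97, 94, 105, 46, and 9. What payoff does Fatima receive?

Highest competing bid: 105.
Fatima's bid 62 is not the highest, so Fatima loses, pays nothing, and earns zero payoff.

Payoff = 0.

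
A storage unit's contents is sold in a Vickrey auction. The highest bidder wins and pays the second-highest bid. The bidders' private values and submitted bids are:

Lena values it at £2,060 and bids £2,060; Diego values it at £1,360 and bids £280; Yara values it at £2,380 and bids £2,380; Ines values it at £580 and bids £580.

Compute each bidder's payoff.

Payoffs: Lena £0, Diego £0, Yara £320, Ines £0.

Bids in descending order: Yara £2,380, then Lena £2,060, then Ines £580, then Diego £280.
Yara has the top bid and wins; the price is the second-highest bid, £2,060.
Yara's payoff = £2,380 − £2,060 = £320. All other bidders lose, so their payoff is 0.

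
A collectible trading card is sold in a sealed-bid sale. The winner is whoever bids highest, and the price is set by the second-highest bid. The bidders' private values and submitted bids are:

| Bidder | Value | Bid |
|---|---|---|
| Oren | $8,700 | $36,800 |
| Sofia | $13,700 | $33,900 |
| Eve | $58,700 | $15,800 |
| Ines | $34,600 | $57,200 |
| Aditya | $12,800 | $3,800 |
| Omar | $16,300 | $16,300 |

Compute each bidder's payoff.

Payoffs: Oren $0, Sofia $0, Eve $0, Ines -$2,200, Aditya $0, Omar $0.

Ranking the bids: Ines $57,200; Oren $36,800; Sofia $33,900; Omar $16,300; Eve $15,800; Aditya $3,800.
Ines has the top bid and wins; the price is the second-highest bid, $36,800.
Ines's payoff = $34,600 − $36,800 = -$2,200. All other bidders lose, so their payoff is 0.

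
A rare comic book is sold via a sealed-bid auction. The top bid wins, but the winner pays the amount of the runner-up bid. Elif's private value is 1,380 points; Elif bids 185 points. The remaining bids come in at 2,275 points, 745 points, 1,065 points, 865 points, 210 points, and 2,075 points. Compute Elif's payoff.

Highest competing bid: 2,275 points.
Elif's bid 185 points is not the highest, so Elif loses, pays nothing, and earns zero payoff.

Elif's payoff: 0 points.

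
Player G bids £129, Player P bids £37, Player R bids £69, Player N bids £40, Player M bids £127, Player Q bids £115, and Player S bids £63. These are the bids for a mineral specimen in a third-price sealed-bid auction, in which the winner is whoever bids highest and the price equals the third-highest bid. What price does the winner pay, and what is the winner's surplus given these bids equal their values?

Price £115; surplus £14.

Bids in descending order: Player G £129, then Player M £127, then Player Q £115, then Player R £69, then Player S £63, then Player N £40, then Player P £37.
Player G is the highest bidder, so Player G wins.
Under the third-price rule, the price is the third-highest bid: £115.
Surplus = £129 − £115 = £14.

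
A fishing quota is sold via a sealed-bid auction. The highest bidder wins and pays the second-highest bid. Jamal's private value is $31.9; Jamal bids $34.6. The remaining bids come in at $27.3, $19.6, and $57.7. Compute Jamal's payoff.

Highest competing bid: $57.7.
Jamal's bid $34.6 is not the highest, so Jamal loses, pays nothing, and earns zero payoff.

Payoff = $0.0.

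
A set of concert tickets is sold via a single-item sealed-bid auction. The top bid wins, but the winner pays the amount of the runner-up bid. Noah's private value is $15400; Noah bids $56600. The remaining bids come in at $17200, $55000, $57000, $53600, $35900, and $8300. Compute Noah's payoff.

Highest competing bid: $57000.
Noah's bid $56600 is not the highest, so Noah loses, pays nothing, and earns zero payoff.

$0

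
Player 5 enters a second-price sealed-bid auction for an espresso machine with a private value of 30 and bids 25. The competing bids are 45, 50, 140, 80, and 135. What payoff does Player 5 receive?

Highest competing bid: 140.
Player 5's bid 25 is not the highest, so Player 5 loses, pays nothing, and earns zero payoff.

The bidder's payoff: 0.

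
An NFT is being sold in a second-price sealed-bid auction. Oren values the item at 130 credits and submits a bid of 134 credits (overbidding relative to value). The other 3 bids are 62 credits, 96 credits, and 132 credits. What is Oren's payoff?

Highest competing bid: 132 credits.
Oren's bid 134 credits is the highest overall, so Oren wins and pays the second-highest bid, 132 credits.
Payoff = value − price = 130 credits − 132 credits = -2 credits.

Payoff = -2 credits.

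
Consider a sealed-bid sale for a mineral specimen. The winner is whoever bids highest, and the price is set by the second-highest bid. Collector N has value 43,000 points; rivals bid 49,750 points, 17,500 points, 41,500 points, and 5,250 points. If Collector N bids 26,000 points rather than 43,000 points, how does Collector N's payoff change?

The highest competing bid is 49,750 points.
Bidding truthfully at 43,000 points: the top bid is 49,750 points (a rival), so Collector N loses. Payoff = 0 points.
Bidding 26,000 points: the top bid is 49,750 points (a rival), so Collector N loses. Payoff = 0 points.
Change = 0 points − 0 points = 0 points.

Payoff change: 0 points.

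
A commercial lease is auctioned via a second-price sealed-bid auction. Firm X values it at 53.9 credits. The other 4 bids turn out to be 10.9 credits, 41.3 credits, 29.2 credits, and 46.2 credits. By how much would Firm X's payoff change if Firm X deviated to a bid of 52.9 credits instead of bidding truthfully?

Change in payoff: 0.0 credits.

The highest competing bid is 46.2 credits.
Bidding truthfully at 53.9 credits: Firm X has the top bid, wins, and pays the second-highest bid 46.2 credits. Payoff = 53.9 credits − 46.2 credits = 7.7 credits.
Bidding 52.9 credits: Firm X has the top bid, wins, and pays the second-highest bid 46.2 credits. Payoff = 53.9 credits − 46.2 credits = 7.7 credits.
Change = 7.7 credits − 7.7 credits = 0.0 credits.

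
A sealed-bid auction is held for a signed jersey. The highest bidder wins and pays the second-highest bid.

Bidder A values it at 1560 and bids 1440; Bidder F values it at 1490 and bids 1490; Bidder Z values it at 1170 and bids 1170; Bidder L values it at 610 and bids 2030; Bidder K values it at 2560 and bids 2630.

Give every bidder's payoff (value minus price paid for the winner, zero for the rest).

Ordered from highest: Bidder K 2630, then Bidder L 2030, then Bidder F 1490, then Bidder A 1440, then Bidder Z 1170.
Bidder K has the top bid and wins; the price is the second-highest bid, 2030.
Bidder K's payoff = 2560 − 2030 = 530. All other bidders lose, so their payoff is 0.

Bidder A 0, Bidder F 0, Bidder Z 0, Bidder L 0, Bidder K 530.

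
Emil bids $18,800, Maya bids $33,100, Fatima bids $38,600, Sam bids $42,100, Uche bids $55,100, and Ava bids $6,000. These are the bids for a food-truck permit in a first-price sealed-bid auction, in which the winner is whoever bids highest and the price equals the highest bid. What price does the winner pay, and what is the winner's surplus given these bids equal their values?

The winner pays $55,100 for a surplus of $0.

Bids in descending order: Uche $55,100 > Sam $42,100 > Fatima $38,600 > Maya $33,100 > Emil $18,800 > Ava $6,000.
Uche is the highest bidder, so Uche wins.
Under the first-price rule, the price is the highest bid: $55,100.
Surplus = $55,100 − $55,100 = $0.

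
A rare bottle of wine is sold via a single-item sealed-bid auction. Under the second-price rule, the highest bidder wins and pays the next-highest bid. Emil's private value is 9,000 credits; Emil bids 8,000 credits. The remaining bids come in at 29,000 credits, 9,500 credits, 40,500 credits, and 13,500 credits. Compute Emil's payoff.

Emil's payoff: 0 credits.

Highest competing bid: 40,500 credits.
Emil's bid 8,000 credits is not the highest, so Emil loses, pays nothing, and earns zero payoff.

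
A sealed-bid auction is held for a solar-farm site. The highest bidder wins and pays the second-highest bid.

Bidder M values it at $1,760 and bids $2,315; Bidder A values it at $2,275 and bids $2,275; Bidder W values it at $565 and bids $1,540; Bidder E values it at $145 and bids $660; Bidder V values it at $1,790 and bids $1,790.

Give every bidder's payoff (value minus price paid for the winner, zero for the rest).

Bidder M -$515, Bidder A $0, Bidder W $0, Bidder E $0, Bidder V $0.

Bids in descending order: Bidder M $2,315 > Bidder A $2,275 > Bidder V $1,790 > Bidder W $1,540 > Bidder E $660.
Bidder M has the top bid and wins; the price is the second-highest bid, $2,275.
Bidder M's payoff = $1,760 − $2,275 = -$515. All other bidders lose, so their payoff is 0.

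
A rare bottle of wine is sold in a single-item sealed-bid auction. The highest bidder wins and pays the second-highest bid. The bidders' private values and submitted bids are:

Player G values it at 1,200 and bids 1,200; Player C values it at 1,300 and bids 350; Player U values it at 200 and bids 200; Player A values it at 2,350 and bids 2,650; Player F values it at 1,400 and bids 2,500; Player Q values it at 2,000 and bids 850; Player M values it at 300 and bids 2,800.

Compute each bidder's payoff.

Ordered from highest: Player M 2,800, then Player A 2,650, then Player F 2,500, then Player G 1,200, then Player Q 850, then Player C 350, then Player U 200.
Player M has the top bid and wins; the price is the second-highest bid, 2,650.
Player M's payoff = 300 − 2,650 = -2,350. All other bidders lose, so their payoff is 0.

Player G 0, Player C 0, Player U 0, Player A 0, Player F 0, Player Q 0, Player M -2,350.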